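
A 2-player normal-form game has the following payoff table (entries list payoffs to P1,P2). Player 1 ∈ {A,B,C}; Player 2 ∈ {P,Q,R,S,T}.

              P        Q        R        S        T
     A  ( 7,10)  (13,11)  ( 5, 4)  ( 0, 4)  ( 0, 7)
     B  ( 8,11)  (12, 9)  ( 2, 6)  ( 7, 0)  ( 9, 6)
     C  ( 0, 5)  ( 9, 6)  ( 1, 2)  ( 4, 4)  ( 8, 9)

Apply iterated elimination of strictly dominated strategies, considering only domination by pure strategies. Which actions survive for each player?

IESDS → P1:{A,B} P2:{P,Q}

P1 drop C (B beats it: P:8>0 Q:12>9 R:2>1 S:7>4 T:9>8)
P2 drop R (P beats it: A:10>4 B:11>6)
P2 drop S (P beats it: A:10>4 B:11>0)
P2 drop T (P beats it: A:10>7 B:11>6)
P1→{A,B} P2→{P,Q}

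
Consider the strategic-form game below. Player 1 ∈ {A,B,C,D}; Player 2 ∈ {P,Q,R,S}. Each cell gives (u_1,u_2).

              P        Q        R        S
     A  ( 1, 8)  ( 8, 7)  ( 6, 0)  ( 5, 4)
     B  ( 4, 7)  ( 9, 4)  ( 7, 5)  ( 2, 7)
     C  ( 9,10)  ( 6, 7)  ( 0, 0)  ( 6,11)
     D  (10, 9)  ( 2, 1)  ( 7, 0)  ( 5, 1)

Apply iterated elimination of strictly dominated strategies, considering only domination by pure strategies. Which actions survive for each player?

Survivors P1:{C,D} P2:{P,S}

P2 drop Q (P beats it: A:8>7 B:7>4 C:10>7 D:9>1)
P2 drop R (P beats it: A:8>0 B:7>5 C:10>0 D:9>0)
P1 drop A (C beats it: P:9>1 S:6>5)
P1 drop B (C beats it: P:9>4 S:6>2)
P1→{C,D} P2→{P,S}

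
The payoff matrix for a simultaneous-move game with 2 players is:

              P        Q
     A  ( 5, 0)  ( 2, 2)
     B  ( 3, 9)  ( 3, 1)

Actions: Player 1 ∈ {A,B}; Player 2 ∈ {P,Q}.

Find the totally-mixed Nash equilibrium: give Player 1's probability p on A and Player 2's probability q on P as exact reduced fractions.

P1 indiff ⇒ q·5+(1-q)·2 = q·3+(1-q)·3 ⇒ q(2) = (1-q)(1) ⇒ q = 1/3
P2 indiff ⇒ p·0+(1-p)·9 = p·2+(1-p)·1 ⇒ p(-2) = (1-p)(-8) ⇒ p = 4/5

p=4/5, q=1/3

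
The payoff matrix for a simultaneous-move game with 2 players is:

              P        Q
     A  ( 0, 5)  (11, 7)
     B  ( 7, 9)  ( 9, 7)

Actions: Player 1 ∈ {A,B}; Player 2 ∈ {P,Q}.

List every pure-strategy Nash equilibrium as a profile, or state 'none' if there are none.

NE set: (A,Q), (B,P)

(A,P): not NE [P1→B gives 7>0; P2→Q gives 7>5]
(A,Q): NE
(B,P): NE
(B,Q): not NE [P1→A gives 11>9; P2→P gives 9>7]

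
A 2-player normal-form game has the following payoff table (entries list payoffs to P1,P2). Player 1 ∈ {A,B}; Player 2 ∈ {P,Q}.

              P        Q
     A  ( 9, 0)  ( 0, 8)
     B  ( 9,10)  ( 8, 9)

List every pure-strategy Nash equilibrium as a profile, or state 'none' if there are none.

PSNE = {(B,P)}

(A,P): not NE [P2→Q gives 8>0]
(A,Q): not NE [P1→B gives 8>0]
(B,P): NE
(B,Q): not NE [P2→P gives 10>9]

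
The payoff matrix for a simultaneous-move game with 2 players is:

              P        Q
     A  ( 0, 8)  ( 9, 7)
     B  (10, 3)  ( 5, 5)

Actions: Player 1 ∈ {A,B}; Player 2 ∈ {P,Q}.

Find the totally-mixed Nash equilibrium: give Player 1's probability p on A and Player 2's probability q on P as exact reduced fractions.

(p,q) = (2/3, 2/7)

P1 indiff ⇒ q·0+(1-q)·9 = q·10+(1-q)·5 ⇒ q(-10) = (1-q)(-4) ⇒ q = 2/7
P2 indiff ⇒ p·8+(1-p)·3 = p·7+(1-p)·5 ⇒ p(1) = (1-p)(2) ⇒ p = 2/3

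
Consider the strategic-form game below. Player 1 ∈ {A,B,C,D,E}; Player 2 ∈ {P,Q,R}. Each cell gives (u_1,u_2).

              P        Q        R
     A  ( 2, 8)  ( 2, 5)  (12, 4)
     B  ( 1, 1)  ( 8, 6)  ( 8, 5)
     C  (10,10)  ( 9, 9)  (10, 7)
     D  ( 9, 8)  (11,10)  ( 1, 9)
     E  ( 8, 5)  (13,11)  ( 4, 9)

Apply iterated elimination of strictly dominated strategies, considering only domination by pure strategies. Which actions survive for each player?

P1 drop B (C beats it: P:10>1 Q:9>8 R:10>8)
P2 drop R (Q beats it: A:5>4 C:9>7 D:10>9 E:11>9)
P1 drop A (C beats it: P:10>2 Q:9>2)
P1→{C,D,E} P2→{P,Q}

Survivors P1:{C,D,E} P2:{P,Q}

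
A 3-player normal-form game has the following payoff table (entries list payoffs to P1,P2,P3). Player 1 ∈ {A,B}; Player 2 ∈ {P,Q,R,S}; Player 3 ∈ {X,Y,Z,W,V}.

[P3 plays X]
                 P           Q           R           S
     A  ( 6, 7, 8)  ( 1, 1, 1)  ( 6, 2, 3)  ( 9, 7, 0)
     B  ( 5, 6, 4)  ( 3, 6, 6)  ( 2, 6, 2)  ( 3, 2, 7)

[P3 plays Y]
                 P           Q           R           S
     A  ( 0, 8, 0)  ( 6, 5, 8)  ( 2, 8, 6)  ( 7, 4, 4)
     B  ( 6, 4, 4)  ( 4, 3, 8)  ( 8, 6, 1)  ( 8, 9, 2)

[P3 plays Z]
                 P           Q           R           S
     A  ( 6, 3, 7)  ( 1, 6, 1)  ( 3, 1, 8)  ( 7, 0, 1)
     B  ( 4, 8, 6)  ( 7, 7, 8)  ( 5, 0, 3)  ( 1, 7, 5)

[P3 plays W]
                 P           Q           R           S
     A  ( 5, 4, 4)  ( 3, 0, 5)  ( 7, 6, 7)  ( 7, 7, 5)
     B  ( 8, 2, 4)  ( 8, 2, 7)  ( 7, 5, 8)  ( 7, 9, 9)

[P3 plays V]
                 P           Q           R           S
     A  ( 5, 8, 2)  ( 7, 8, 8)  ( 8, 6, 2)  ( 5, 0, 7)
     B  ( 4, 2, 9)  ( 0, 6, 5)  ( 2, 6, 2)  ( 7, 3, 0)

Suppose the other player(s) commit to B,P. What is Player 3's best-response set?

argmax u_3 = {V}

u_3(X vs B,P) = 4
u_3(Y vs B,P) = 4
u_3(Z vs B,P) = 6
u_3(W vs B,P) = 4
u_3(V vs B,P) = 9
max payoff 9 at {V}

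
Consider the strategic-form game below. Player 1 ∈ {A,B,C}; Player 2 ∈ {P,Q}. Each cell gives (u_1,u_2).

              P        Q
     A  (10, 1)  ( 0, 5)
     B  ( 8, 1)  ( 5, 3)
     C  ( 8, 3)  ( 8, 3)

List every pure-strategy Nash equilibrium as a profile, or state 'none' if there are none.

NE set: (C,Q)

(A,P): not NE [P2→Q gives 5>1]
(A,Q): not NE [P1→C gives 8>0]
(B,P): not NE [P1→A gives 10>8; P2→Q gives 3>1]
(B,Q): not NE [P1→C gives 8>5]
(C,P): not NE [P1→A gives 10>8]
(C,Q): NE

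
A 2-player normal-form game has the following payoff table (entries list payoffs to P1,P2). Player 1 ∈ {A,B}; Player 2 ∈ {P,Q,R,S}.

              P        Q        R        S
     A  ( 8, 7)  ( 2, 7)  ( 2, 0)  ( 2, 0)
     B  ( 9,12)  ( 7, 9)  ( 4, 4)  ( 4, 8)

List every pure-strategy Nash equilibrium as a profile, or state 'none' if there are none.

PSNE = {(B,P)}

(A,P): not NE [P1→B gives 9>8]
(A,Q): not NE [P1→B gives 7>2]
(A,R): not NE [P1→B gives 4>2; P2→Q gives 7>0]
(A,S): not NE [P1→B gives 4>2; P2→Q gives 7>0]
(B,P): NE
(B,Q): not NE [P2→P gives 12>9]
(B,R): not NE [P2→P gives 12>4]
(B,S): not NE [P2→P gives 12>8]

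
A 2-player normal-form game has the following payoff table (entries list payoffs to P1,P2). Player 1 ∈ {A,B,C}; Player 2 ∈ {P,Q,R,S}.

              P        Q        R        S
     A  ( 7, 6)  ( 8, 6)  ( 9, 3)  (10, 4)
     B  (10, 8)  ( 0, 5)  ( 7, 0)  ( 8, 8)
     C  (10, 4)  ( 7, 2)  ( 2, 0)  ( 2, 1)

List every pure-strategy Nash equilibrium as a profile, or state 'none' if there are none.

(A,P): not NE [P1→C gives 10>7]
(A,Q): NE
(A,R): not NE [P2→Q gives 6>3]
(A,S): not NE [P2→Q gives 6>4]
(B,P): NE
(B,Q): not NE [P1→A gives 8>0; P2→S gives 8>5]
(B,R): not NE [P1→A gives 9>7; P2→S gives 8>0]
(B,S): not NE [P1→A gives 10>8]
(C,P): NE
(C,Q): not NE [P1→A gives 8>7; P2→P gives 4>2]
(C,R): not NE [P1→A gives 9>2; P2→P gives 4>0]
(C,S): not NE [P1→A gives 10>2; P2→P gives 4>1]

NE set: (A,Q), (B,P), (C,P)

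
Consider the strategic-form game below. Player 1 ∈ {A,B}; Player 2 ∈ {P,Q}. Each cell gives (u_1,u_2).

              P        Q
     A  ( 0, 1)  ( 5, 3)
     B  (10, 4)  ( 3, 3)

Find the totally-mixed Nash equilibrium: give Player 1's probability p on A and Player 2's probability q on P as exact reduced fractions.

P1 mixes 1/3 on A; P2 mixes 1/6 on P

P1 indiff ⇒ q·0+(1-q)·5 = q·10+(1-q)·3 ⇒ q(-10) = (1-q)(-2) ⇒ q = 1/6
P2 indiff ⇒ p·1+(1-p)·4 = p·3+(1-p)·3 ⇒ p(-2) = (1-p)(-1) ⇒ p = 1/3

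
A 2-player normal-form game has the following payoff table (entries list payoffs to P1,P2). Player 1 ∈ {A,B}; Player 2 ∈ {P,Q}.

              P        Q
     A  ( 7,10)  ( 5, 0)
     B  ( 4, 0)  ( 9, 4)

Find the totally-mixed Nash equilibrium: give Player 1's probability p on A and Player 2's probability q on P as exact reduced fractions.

P1 mixes 2/7 on A; P2 mixes 4/7 on P

P1 indiff ⇒ q·7+(1-q)·5 = q·4+(1-q)·9 ⇒ q(3) = (1-q)(4) ⇒ q = 4/7
P2 indiff ⇒ p·10+(1-p)·0 = p·0+(1-p)·4 ⇒ p(10) = (1-p)(4) ⇒ p = 2/7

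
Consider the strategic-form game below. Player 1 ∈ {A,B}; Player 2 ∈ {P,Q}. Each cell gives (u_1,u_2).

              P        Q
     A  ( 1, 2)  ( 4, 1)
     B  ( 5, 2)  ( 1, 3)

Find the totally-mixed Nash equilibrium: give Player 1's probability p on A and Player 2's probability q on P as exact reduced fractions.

P1 indiff ⇒ q·1+(1-q)·4 = q·5+(1-q)·1 ⇒ q(-4) = (1-q)(-3) ⇒ q = 3/7
P2 indiff ⇒ p·2+(1-p)·2 = p·1+(1-p)·3 ⇒ p(1) = (1-p)(1) ⇒ p = 1/2

p=1/2, q=3/7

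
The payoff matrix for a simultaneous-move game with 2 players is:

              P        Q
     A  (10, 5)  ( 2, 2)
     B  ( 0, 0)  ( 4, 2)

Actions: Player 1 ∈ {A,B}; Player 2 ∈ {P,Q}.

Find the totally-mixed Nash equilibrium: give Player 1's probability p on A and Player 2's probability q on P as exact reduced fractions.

(p,q) = (2/5, 1/6)

P1 indiff ⇒ q·10+(1-q)·2 = q·0+(1-q)·4 ⇒ q(10) = (1-q)(2) ⇒ q = 1/6
P2 indiff ⇒ p·5+(1-p)·0 = p·2+(1-p)·2 ⇒ p(3) = (1-p)(2) ⇒ p = 2/5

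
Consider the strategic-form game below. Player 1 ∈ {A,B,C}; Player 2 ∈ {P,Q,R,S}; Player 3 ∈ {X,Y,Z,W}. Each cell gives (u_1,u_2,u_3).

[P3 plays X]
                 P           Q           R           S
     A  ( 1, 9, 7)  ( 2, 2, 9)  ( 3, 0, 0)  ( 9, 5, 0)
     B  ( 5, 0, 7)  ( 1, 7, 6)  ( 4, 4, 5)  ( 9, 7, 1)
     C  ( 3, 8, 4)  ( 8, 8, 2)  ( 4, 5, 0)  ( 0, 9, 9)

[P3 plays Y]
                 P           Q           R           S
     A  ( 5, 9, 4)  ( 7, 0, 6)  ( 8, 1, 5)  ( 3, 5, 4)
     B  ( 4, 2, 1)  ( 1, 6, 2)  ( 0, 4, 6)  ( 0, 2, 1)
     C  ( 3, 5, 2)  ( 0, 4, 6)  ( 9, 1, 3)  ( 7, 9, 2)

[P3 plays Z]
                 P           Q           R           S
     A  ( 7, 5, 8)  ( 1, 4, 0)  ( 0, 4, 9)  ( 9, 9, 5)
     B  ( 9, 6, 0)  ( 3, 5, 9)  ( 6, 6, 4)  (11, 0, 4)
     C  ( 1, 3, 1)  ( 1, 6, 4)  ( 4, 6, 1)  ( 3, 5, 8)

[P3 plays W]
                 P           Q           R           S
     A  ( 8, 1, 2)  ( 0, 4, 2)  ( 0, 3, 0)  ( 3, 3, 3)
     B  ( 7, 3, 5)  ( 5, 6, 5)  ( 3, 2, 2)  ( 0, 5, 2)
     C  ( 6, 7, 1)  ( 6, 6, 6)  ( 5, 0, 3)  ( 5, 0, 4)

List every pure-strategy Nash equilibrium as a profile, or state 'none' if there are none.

(A,P,X): not NE [P1→B gives 5>1; P3→Z gives 8>7]
(A,P,Y): not NE [P3→Z gives 8>4]
(A,P,Z): not NE [P1→B gives 9>7; P2→S gives 9>5]
(A,P,W): not NE [P2→Q gives 4>1; P3→Z gives 8>2]
(A,Q,X): not NE [P1→C gives 8>2; P2→P gives 9>2]
(A,Q,Y): not NE [P2→P gives 9>0; P3→X gives 9>6]
(A,Q,Z): not NE [P1→B gives 3>1; P2→S gives 9>4; P3→X gives 9>0]
(A,Q,W): not NE [P1→C gives 6>0; P3→X gives 9>2]
(A,R,X): not NE [P1→C gives 4>3; P2→P gives 9>0; P3→Z gives 9>0]
(A,R,Y): not NE [P1→C gives 9>8; P2→P gives 9>1; P3→Z gives 9>5]
(A,R,Z): not NE [P1→B gives 6>0; P2→S gives 9>4]
(A,R,W): not NE [P1→C gives 5>0; P2→Q gives 4>3; P3→Z gives 9>0]
(A,S,X): not NE [P2→P gives 9>5; P3→Z gives 5>0]
(A,S,Y): not NE [P1→C gives 7>3; P2→P gives 9>5; P3→Z gives 5>4]
(A,S,Z): not NE [P1→B gives 11>9]
(A,S,W): not NE [P1→C gives 5>3; P2→Q gives 4>3; P3→Z gives 5>3]
(B,P,X): not NE [P2→S gives 7>0]
(B,P,Y): not NE [P1→A gives 5>4; P2→Q gives 6>2; P3→X gives 7>1]
(B,P,Z): not NE [P3→X gives 7>0]
(B,P,W): not NE [P1→A gives 8>7; P2→Q gives 6>3; P3→X gives 7>5]
(B,Q,X): not NE [P1→C gives 8>1; P3→Z gives 9>6]
(B,Q,Y): not NE [P1→A gives 7>1; P3→Z gives 9>2]
(B,Q,Z): not NE [P2→R gives 6>5]
(B,Q,W): not NE [P1→C gives 6>5; P3→Z gives 9>5]
(B,R,X): not NE [P2→S gives 7>4; P3→Y gives 6>5]
(B,R,Y): not NE [P1→C gives 9>0; P2→Q gives 6>4]
(B,R,Z): not NE [P3→Y gives 6>4]
(B,R,W): not NE [P1→C gives 5>3; P2→Q gives 6>2; P3→Y gives 6>2]
(B,S,X): not NE [P3→Z gives 4>1]
(B,S,Y): not NE [P1→C gives 7>0; P2→Q gives 6>2; P3→Z gives 4>1]
(B,S,Z): not NE [P2→R gives 6>0]
(B,S,W): not NE [P1→C gives 5>0; P2→Q gives 6>5; P3→Z gives 4>2]
(C,P,X): not NE [P1→B gives 5>3; P2→S gives 9>8]
(C,P,Y): not NE [P1→A gives 5>3; P2→S gives 9>5; P3→X gives 4>2]
(C,P,Z): not NE [P1→B gives 9>1; P2→R gives 6>3; P3→X gives 4>1]
(C,P,W): not NE [P1→A gives 8>6; P3→X gives 4>1]
(C,Q,X): not NE [P2→S gives 9>8; P3→W gives 6>2]
(C,Q,Y): not NE [P1→A gives 7>0; P2→S gives 9>4]
(C,Q,Z): not NE [P1→B gives 3>1; P3→W gives 6>4]
(C,Q,W): not NE [P2→P gives 7>6]
(C,R,X): not NE [P2→S gives 9>5; P3→W gives 3>0]
(C,R,Y): not NE [P2→S gives 9>1]
(C,R,Z): not NE [P1→B gives 6>4; P3→W gives 3>1]
(C,R,W): not NE [P2→P gives 7>0]
(C,S,X): not NE [P1→B gives 9>0]
(C,S,Y): not NE [P3→X gives 9>2]
(C,S,Z): not NE [P1→B gives 11>3; P2→R gives 6>5; P3→X gives 9>8]
(C,S,W): not NE [P2→P gives 7>0; P3→X gives 9>4]

No pure NE.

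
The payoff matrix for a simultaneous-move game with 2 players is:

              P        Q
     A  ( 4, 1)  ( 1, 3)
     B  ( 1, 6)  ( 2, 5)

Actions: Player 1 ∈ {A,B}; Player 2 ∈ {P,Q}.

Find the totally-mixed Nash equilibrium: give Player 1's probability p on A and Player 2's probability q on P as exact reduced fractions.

(p,q) = (1/3, 1/4)

P1 indiff ⇒ q·4+(1-q)·1 = q·1+(1-q)·2 ⇒ q(3) = (1-q)(1) ⇒ q = 1/4
P2 indiff ⇒ p·1+(1-p)·6 = p·3+(1-p)·5 ⇒ p(-2) = (1-p)(-1) ⇒ p = 1/3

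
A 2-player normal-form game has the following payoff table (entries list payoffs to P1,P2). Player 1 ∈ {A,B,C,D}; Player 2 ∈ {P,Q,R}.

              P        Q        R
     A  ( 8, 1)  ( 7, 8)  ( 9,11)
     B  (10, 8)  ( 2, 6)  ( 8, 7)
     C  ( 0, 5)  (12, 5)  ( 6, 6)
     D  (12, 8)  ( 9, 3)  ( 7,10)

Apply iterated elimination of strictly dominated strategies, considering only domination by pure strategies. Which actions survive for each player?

P2 drop Q (R beats it: A:11>8 B:7>6 C:6>5 D:10>3)
P1 drop C (A beats it: P:8>0 R:9>6)
P1→{A,B,D} P2→{P,R}

IESDS → P1:{A,B,D} P2:{P,R}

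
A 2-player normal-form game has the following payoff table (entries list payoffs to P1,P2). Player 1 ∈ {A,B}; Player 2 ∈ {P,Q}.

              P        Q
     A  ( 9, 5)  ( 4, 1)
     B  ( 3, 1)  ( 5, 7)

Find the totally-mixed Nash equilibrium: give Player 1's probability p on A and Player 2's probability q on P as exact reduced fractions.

P1 indiff ⇒ q·9+(1-q)·4 = q·3+(1-q)·5 ⇒ q(6) = (1-q)(1) ⇒ q = 1/7
P2 indiff ⇒ p·5+(1-p)·1 = p·1+(1-p)·7 ⇒ p(4) = (1-p)(6) ⇒ p = 3/5

(p,q) = (3/5, 1/7)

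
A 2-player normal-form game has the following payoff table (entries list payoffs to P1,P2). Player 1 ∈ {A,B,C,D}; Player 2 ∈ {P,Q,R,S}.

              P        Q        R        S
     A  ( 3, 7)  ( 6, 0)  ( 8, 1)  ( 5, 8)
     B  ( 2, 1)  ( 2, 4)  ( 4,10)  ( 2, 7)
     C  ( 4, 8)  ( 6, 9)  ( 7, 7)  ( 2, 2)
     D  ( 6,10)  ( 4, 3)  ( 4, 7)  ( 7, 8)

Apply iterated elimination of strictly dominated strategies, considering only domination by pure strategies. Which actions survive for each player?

P1 drop B (A beats it: P:3>2 Q:6>2 R:8>4 S:5>2)
P2 drop R (P beats it: A:7>1 C:8>7 D:10>7)
P1→{A,C,D} P2→{P,Q,S}

Survivors P1:{A,C,D} P2:{P,Q,S}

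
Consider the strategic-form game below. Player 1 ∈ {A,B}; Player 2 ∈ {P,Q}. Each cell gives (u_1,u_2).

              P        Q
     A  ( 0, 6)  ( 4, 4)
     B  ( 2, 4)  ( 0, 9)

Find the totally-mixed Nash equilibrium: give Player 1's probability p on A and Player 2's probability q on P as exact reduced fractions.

P1 mixes 5/7 on A; P2 mixes 2/3 on P

P1 indiff ⇒ q·0+(1-q)·4 = q·2+(1-q)·0 ⇒ q(-2) = (1-q)(-4) ⇒ q = 2/3
P2 indiff ⇒ p·6+(1-p)·4 = p·4+(1-p)·9 ⇒ p(2) = (1-p)(5) ⇒ p = 5/7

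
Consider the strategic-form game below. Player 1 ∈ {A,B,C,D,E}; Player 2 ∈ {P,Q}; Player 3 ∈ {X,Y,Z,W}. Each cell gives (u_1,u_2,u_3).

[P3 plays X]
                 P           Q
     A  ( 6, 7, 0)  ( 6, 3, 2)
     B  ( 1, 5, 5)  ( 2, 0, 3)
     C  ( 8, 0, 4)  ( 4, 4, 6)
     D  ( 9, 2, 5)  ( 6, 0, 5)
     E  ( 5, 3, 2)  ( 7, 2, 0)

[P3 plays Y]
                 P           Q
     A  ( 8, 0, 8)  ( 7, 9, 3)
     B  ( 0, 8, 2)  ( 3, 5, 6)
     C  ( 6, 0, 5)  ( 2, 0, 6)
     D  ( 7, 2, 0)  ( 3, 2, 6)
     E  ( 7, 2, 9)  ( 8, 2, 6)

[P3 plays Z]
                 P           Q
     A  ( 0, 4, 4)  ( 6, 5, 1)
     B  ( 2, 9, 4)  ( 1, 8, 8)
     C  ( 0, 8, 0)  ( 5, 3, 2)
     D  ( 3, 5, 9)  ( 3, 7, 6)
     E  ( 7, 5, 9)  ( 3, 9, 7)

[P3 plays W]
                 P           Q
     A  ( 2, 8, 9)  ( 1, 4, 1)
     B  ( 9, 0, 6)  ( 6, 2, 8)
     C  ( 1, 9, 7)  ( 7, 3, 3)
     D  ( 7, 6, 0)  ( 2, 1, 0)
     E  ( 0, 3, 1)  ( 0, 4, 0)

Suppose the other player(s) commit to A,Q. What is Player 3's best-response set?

BR_3 = {Y}

u_3(X vs A,Q) = 2
u_3(Y vs A,Q) = 3
u_3(Z vs A,Q) = 1
u_3(W vs A,Q) = 1
max payoff 3 at {Y}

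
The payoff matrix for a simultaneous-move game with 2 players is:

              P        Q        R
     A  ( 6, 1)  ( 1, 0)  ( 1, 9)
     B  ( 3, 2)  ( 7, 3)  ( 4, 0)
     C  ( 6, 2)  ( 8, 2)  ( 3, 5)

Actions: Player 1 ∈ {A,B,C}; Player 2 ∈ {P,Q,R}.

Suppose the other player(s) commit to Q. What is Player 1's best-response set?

P1 best: {C}

u_1(A vs Q) = 1
u_1(B vs Q) = 7
u_1(C vs Q) = 8
max payoff 8 at {C}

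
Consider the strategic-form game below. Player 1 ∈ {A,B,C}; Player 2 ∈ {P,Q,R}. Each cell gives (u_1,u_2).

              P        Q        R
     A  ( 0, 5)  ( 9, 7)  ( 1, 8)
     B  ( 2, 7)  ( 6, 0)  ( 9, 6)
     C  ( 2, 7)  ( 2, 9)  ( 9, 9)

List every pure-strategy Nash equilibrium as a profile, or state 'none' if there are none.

(A,P): not NE [P1→C gives 2>0; P2→R gives 8>5]
(A,Q): not NE [P2→R gives 8>7]
(A,R): not NE [P1→C gives 9>1]
(B,P): NE
(B,Q): not NE [P1→A gives 9>6; P2→P gives 7>0]
(B,R): not NE [P2→P gives 7>6]
(C,P): not NE [P2→R gives 9>7]
(C,Q): not NE [P1→A gives 9>2]
(C,R): NE

PSNE = {(B,P), (C,R)}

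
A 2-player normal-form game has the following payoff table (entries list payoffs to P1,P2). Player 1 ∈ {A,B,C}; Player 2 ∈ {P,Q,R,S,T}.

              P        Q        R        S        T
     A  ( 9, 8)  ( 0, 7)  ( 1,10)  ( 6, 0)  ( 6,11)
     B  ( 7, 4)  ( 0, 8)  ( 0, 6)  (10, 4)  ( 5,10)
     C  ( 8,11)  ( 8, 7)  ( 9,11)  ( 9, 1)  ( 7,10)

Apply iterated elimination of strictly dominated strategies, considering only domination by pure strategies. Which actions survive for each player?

Survivors P1:{A,C} P2:{P,R,T}

P2 drop Q (T beats it: A:11>7 B:10>8 C:10>7)
P2 drop S (R beats it: A:10>0 B:6>4 C:11>1)
P1 drop B (A beats it: P:9>7 R:1>0 T:6>5)
P1→{A,C} P2→{P,R,T}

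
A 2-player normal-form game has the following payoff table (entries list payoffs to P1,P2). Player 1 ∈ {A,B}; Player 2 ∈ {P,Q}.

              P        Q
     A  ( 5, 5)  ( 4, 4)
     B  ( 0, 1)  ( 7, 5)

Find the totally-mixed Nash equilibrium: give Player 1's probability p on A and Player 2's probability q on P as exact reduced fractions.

p=4/5, q=3/8

P1 indiff ⇒ q·5+(1-q)·4 = q·0+(1-q)·7 ⇒ q(5) = (1-q)(3) ⇒ q = 3/8
P2 indiff ⇒ p·5+(1-p)·1 = p·4+(1-p)·5 ⇒ p(1) = (1-p)(4) ⇒ p = 4/5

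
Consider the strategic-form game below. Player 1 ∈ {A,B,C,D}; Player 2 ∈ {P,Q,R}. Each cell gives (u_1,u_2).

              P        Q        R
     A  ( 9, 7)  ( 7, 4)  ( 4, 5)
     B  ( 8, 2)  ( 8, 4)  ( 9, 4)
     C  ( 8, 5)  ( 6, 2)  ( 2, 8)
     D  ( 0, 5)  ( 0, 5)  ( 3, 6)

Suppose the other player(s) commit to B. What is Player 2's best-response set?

P2 best: {Q,R}

u_2(P vs B) = 2
u_2(Q vs B) = 4
u_2(R vs B) = 4
max payoff 4 at {Q,R}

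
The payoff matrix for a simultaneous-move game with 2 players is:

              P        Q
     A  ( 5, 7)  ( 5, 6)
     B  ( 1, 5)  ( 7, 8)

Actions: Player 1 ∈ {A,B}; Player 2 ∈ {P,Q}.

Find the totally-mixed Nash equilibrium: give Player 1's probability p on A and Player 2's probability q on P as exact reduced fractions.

P1 indiff ⇒ q·5+(1-q)·5 = q·1+(1-q)·7 ⇒ q(4) = (1-q)(2) ⇒ q = 1/3
P2 indiff ⇒ p·7+(1-p)·5 = p·6+(1-p)·8 ⇒ p(1) = (1-p)(3) ⇒ p = 3/4

p=3/4, q=1/3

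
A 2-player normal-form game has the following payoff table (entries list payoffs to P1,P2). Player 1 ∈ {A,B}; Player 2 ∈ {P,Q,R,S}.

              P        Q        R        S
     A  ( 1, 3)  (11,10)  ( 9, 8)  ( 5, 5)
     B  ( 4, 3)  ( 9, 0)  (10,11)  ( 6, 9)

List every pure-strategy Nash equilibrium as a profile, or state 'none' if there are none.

Nash profiles: (A,Q), (B,R)

(A,P): not NE [P1→B gives 4>1; P2→Q gives 10>3]
(A,Q): NE
(A,R): not NE [P1→B gives 10>9; P2→Q gives 10>8]
(A,S): not NE [P1→B gives 6>5; P2→Q gives 10>5]
(B,P): not NE [P2→R gives 11>3]
(B,Q): not NE [P1→A gives 11>9; P2→R gives 11>0]
(B,R): NE
(B,S): not NE [P2→R gives 11>9]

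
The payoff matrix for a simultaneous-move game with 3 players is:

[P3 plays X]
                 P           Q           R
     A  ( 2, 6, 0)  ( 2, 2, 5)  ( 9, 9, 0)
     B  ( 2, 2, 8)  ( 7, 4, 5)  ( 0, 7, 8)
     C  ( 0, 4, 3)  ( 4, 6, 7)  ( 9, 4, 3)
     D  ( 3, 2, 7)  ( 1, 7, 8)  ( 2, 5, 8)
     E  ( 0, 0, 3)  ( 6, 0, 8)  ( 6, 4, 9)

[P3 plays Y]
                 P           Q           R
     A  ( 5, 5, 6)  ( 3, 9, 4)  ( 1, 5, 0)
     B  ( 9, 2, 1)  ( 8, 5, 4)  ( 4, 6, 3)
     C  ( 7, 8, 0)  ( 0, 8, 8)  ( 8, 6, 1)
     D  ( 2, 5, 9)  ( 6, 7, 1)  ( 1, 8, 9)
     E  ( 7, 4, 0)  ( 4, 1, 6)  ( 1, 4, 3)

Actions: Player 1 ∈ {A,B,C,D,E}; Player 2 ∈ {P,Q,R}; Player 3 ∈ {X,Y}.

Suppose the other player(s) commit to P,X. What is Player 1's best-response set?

P1 best: {D}

u_1(A vs P,X) = 2
u_1(B vs P,X) = 2
u_1(C vs P,X) = 0
u_1(D vs P,X) = 3
u_1(E vs P,X) = 0
max payoff 3 at {D}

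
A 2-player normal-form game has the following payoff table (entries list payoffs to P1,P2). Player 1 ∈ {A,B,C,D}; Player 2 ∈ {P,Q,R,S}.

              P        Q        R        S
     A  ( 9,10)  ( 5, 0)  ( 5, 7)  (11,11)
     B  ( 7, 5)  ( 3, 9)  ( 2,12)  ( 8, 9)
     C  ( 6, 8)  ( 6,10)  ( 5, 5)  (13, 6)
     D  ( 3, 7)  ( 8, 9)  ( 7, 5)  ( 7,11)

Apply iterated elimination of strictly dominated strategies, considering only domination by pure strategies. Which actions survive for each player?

Remaining: P1:{A,C,D} P2:{P,Q,S}

P1 drop B (A beats it: P:9>7 Q:5>3 R:5>2 S:11>8)
P2 drop R (P beats it: A:10>7 C:8>5 D:7>5)
P1→{A,C,D} P2→{P,Q,S}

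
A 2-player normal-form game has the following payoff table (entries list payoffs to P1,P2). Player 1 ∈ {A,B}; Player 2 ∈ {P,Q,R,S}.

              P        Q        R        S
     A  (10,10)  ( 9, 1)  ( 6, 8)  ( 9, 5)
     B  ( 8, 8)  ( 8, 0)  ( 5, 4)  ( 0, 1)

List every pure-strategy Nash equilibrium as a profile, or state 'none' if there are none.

PSNE = {(A,P)}

(A,P): NE
(A,Q): not NE [P2→P gives 10>1]
(A,R): not NE [P2→P gives 10>8]
(A,S): not NE [P2→P gives 10>5]
(B,P): not NE [P1→A gives 10>8]
(B,Q): not NE [P1→A gives 9>8; P2→P gives 8>0]
(B,R): not NE [P1→A gives 6>5; P2→P gives 8>4]
(B,S): not NE [P1→A gives 9>0; P2→P gives 8>1]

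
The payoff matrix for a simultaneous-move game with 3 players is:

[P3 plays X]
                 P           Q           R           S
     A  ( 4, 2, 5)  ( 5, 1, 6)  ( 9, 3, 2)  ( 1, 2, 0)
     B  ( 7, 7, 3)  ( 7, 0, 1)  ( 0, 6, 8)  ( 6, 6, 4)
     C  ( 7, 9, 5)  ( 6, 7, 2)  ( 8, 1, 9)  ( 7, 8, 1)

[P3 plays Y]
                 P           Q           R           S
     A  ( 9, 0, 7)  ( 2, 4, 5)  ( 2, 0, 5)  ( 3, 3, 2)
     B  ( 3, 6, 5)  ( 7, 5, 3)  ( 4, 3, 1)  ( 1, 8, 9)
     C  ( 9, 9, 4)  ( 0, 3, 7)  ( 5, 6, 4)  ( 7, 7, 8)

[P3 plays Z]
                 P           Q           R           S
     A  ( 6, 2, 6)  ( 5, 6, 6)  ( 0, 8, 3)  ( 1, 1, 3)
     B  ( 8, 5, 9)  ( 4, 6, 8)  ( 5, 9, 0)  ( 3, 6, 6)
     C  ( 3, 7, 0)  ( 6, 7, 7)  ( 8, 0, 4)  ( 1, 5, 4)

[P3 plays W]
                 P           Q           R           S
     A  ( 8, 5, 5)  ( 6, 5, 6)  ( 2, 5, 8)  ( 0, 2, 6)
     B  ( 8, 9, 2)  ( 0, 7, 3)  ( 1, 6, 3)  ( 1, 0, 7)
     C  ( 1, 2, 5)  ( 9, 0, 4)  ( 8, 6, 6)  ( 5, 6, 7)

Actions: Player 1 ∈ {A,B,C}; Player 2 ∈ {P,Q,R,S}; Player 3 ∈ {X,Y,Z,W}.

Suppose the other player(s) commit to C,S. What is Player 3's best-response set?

u_3(X vs C,S) = 1
u_3(Y vs C,S) = 8
u_3(Z vs C,S) = 4
u_3(W vs C,S) = 7
max payoff 8 at {Y}

BR_3 = {Y}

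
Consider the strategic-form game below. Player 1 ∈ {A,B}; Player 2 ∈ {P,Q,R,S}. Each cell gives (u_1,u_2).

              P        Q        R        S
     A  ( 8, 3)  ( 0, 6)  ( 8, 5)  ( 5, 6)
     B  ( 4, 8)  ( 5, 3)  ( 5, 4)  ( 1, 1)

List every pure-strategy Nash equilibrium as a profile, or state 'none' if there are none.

NE set: (A,S)

(A,P): not NE [P2→S gives 6>3]
(A,Q): not NE [P1→B gives 5>0]
(A,R): not NE [P2→S gives 6>5]
(A,S): NE
(B,P): not NE [P1→A gives 8>4]
(B,Q): not NE [P2→P gives 8>3]
(B,R): not NE [P1→A gives 8>5; P2→P gives 8>4]
(B,S): not NE [P1→A gives 5>1; P2→P gives 8>1]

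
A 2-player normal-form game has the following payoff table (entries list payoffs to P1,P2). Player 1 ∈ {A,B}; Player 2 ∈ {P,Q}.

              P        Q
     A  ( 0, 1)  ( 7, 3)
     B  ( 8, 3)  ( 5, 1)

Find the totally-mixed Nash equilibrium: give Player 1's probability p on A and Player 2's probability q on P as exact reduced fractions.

p=1/2, q=1/5

P1 indiff ⇒ q·0+(1-q)·7 = q·8+(1-q)·5 ⇒ q(-8) = (1-q)(-2) ⇒ q = 1/5
P2 indiff ⇒ p·1+(1-p)·3 = p·3+(1-p)·1 ⇒ p(-2) = (1-p)(-2) ⇒ p = 1/2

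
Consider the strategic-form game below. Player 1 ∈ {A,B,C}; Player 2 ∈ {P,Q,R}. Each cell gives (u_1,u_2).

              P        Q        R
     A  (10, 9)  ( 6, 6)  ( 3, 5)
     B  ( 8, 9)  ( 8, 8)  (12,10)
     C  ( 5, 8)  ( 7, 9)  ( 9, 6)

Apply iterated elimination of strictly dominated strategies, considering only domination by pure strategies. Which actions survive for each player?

IESDS → P1:{A,B} P2:{P,R}

P1 drop C (B beats it: P:8>5 Q:8>7 R:12>9)
P2 drop Q (P beats it: A:9>6 B:9>8)
P1→{A,B} P2→{P,R}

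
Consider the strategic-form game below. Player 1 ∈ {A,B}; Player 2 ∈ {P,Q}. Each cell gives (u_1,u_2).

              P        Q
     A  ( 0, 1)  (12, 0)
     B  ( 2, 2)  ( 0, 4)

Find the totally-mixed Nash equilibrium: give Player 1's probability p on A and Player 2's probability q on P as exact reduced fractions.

(p,q) = (2/3, 6/7)

P1 indiff ⇒ q·0+(1-q)·12 = q·2+(1-q)·0 ⇒ q(-2) = (1-q)(-12) ⇒ q = 6/7
P2 indiff ⇒ p·1+(1-p)·2 = p·0+(1-p)·4 ⇒ p(1) = (1-p)(2) ⇒ p = 2/3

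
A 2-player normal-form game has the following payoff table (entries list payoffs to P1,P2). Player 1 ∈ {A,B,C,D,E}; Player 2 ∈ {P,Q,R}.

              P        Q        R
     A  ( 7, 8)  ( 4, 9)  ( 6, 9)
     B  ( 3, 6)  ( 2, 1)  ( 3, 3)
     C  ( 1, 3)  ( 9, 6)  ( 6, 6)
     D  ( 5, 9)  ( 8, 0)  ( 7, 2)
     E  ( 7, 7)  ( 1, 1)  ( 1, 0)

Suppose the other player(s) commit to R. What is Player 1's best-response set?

argmax u_1 = {D}

u_1(A vs R) = 6
u_1(B vs R) = 3
u_1(C vs R) = 6
u_1(D vs R) = 7
u_1(E vs R) = 1
max payoff 7 at {D}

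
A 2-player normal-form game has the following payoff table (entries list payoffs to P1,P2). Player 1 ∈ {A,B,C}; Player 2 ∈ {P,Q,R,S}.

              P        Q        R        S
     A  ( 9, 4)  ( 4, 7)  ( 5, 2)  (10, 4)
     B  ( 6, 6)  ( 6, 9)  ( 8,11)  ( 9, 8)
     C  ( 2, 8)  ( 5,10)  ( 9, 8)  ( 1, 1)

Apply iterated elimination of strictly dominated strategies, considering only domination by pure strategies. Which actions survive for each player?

Remaining: P1:{B,C} P2:{Q,R}

P2 drop P (Q beats it: A:7>4 B:9>6 C:10>8)
P2 drop S (Q beats it: A:7>4 B:9>8 C:10>1)
P1 drop A (B beats it: Q:6>4 R:8>5)
P1→{B,C} P2→{Q,R}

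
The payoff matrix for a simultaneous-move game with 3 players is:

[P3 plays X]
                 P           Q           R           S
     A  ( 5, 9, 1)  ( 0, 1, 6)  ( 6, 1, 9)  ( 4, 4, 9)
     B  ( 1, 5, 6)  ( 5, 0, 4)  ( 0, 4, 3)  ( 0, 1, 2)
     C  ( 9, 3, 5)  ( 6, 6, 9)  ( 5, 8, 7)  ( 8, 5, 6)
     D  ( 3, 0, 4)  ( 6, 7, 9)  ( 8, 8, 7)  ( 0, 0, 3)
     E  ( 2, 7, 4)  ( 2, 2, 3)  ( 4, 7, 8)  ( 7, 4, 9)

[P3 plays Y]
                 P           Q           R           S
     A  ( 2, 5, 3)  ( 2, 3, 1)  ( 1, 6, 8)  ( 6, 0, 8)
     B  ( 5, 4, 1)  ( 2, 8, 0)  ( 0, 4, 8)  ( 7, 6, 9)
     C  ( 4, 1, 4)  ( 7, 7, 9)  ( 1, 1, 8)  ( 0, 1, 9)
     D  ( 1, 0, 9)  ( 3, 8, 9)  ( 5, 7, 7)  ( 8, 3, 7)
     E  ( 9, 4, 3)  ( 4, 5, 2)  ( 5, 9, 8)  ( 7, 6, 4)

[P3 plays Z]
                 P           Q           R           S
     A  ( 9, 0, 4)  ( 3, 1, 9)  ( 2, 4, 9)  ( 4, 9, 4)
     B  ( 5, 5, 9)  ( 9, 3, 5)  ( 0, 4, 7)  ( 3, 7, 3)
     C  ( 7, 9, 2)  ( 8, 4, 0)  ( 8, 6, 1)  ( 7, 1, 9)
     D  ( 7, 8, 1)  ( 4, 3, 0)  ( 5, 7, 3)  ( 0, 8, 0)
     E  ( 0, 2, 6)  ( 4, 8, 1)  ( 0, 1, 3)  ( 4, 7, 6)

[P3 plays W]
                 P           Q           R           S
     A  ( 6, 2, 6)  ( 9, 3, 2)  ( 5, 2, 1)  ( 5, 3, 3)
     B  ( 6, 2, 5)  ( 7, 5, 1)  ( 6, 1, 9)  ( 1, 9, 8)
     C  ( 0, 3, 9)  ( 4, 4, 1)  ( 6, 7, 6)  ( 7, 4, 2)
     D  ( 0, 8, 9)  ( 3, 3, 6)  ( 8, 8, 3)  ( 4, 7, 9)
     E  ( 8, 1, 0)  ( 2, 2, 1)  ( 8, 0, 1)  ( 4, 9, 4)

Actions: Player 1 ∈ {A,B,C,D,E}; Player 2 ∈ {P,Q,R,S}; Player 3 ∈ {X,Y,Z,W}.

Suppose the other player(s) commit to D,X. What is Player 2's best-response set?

BR_2 = {R}

u_2(P vs D,X) = 0
u_2(Q vs D,X) = 7
u_2(R vs D,X) = 8
u_2(S vs D,X) = 0
max payoff 8 at {R}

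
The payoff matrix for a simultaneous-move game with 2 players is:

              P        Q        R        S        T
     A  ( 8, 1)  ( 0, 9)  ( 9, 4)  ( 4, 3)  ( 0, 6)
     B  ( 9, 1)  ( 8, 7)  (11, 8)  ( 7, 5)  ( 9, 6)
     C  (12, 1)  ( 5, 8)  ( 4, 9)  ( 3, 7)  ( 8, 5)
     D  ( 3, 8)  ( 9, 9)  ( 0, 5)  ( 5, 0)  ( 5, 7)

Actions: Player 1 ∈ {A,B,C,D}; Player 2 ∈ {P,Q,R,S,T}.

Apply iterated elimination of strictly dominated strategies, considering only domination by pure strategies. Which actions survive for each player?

P1 drop A (B beats it: P:9>8 Q:8>0 R:11>9 S:7>4 T:9>0)
P2 drop P (Q beats it: B:7>1 C:8>1 D:9>8)
P1 drop C (B beats it: Q:8>5 R:11>4 S:7>3 T:9>8)
P2 drop S (Q beats it: B:7>5 D:9>0)
P2 drop T (Q beats it: B:7>6 D:9>7)
P1→{B,D} P2→{Q,R}

IESDS → P1:{B,D} P2:{Q,R}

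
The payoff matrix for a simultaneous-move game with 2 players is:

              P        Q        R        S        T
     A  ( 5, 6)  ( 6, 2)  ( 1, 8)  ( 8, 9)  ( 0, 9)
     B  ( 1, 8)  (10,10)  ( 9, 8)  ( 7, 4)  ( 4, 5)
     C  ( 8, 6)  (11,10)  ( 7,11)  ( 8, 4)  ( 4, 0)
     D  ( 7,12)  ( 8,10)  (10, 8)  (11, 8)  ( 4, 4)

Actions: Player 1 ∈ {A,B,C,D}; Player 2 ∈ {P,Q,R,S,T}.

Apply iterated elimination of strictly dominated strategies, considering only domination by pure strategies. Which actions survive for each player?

P1 drop A (D beats it: P:7>5 Q:8>6 R:10>1 S:11>8 T:4>0)
P2 drop S (P beats it: B:8>4 C:6>4 D:12>8)
P2 drop T (P beats it: B:8>5 C:6>0 D:12>4)
P1→{B,C,D} P2→{P,Q,R}

IESDS → P1:{B,C,D} P2:{P,Q,R}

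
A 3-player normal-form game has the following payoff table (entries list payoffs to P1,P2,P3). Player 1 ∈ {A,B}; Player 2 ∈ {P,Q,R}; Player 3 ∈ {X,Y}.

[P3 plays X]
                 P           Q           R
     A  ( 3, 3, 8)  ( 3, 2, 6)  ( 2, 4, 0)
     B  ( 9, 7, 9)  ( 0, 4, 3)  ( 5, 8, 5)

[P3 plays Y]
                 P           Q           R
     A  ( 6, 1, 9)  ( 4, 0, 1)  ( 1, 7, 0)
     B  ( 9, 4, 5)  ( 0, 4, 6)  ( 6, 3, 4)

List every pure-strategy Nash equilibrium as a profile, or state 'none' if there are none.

PSNE = {(B,R,X)}

(A,P,X): not NE [P1→B gives 9>3; P2→R gives 4>3; P3→Y gives 9>8]
(A,P,Y): not NE [P1→B gives 9>6; P2→R gives 7>1]
(A,Q,X): not NE [P2→R gives 4>2]
(A,Q,Y): not NE [P2→R gives 7>0; P3→X gives 6>1]
(A,R,X): not NE [P1→B gives 5>2]
(A,R,Y): not NE [P1→B gives 6>1]
(B,P,X): not NE [P2→R gives 8>7]
(B,P,Y): not NE [P3→X gives 9>5]
(B,Q,X): not NE [P1→A gives 3>0; P2→R gives 8>4; P3→Y gives 6>3]
(B,Q,Y): not NE [P1→A gives 4>0]
(B,R,X): NE
(B,R,Y): not NE [P2→Q gives 4>3; P3→X gives 5>4]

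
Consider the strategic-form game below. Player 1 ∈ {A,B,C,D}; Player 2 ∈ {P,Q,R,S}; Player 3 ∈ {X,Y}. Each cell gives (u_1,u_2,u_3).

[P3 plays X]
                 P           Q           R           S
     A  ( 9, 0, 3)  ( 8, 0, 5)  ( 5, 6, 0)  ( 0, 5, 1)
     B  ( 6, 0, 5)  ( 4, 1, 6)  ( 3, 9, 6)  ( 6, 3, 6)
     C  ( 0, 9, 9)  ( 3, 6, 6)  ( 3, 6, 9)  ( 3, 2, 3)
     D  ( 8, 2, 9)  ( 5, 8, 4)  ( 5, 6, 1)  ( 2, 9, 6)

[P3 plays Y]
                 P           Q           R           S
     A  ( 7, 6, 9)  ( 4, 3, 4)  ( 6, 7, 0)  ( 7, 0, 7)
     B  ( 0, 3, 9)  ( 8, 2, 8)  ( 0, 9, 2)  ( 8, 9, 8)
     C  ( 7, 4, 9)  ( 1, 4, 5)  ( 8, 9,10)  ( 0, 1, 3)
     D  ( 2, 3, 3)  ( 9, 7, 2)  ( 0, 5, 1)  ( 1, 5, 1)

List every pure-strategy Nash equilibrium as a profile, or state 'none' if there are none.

(A,P,X): not NE [P2→R gives 6>0; P3→Y gives 9>3]
(A,P,Y): not NE [P2→R gives 7>6]
(A,Q,X): not NE [P2→R gives 6>0]
(A,Q,Y): not NE [P1→D gives 9>4; P2→R gives 7>3; P3→X gives 5>4]
(A,R,X): NE
(A,R,Y): not NE [P1→C gives 8>6]
(A,S,X): not NE [P1→B gives 6>0; P2→R gives 6>5; P3→Y gives 7>1]
(A,S,Y): not NE [P1→B gives 8>7; P2→R gives 7>0]
(B,P,X): not NE [P1→A gives 9>6; P2→R gives 9>0; P3→Y gives 9>5]
(B,P,Y): not NE [P1→C gives 7>0; P2→S gives 9>3]
(B,Q,X): not NE [P1→A gives 8>4; P2→R gives 9>1; P3→Y gives 8>6]
(B,Q,Y): not NE [P1→D gives 9>8; P2→S gives 9>2]
(B,R,X): not NE [P1→D gives 5>3]
(B,R,Y): not NE [P1→C gives 8>0; P3→X gives 6>2]
(B,S,X): not NE [P2→R gives 9>3; P3→Y gives 8>6]
(B,S,Y): NE
(C,P,X): not NE [P1→A gives 9>0]
(C,P,Y): not NE [P2→R gives 9>4]
(C,Q,X): not NE [P1→A gives 8>3; P2→P gives 9>6]
(C,Q,Y): not NE [P1→D gives 9>1; P2→R gives 9>4; P3→X gives 6>5]
(C,R,X): not NE [P1→D gives 5>3; P2→P gives 9>6; P3→Y gives 10>9]
(C,R,Y): NE
(C,S,X): not NE [P1→B gives 6>3; P2→P gives 9>2]
(C,S,Y): not NE [P1→B gives 8>0; P2→R gives 9>1]
(D,P,X): not NE [P1→A gives 9>8; P2→S gives 9>2]
(D,P,Y): not NE [P1→C gives 7>2; P2→Q gives 7>3; P3→X gives 9>3]
(D,Q,X): not NE [P1→A gives 8>5; P2→S gives 9>8]
(D,Q,Y): not NE [P3→X gives 4>2]
(D,R,X): not NE [P2→S gives 9>6]
(D,R,Y): not NE [P1→C gives 8>0; P2→Q gives 7>5]
(D,S,X): not NE [P1→B gives 6>2]
(D,S,Y): not NE [P1→B gives 8>1; P2→Q gives 7>5; P3→X gives 6>1]

Nash profiles: (A,R,X), (B,S,Y), (C,R,Y)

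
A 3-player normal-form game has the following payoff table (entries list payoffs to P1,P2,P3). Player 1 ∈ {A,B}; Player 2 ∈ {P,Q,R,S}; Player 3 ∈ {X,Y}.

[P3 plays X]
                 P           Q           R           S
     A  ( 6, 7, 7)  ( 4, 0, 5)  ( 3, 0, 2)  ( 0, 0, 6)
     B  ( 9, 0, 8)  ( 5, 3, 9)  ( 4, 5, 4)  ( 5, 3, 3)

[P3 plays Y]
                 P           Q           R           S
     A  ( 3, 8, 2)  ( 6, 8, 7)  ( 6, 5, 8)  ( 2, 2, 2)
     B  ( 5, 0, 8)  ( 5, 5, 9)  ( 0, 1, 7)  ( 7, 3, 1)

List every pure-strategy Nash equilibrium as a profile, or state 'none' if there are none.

Nash profiles: (A,Q,Y)

(A,P,X): not NE [P1→B gives 9>6]
(A,P,Y): not NE [P1→B gives 5>3; P3→X gives 7>2]
(A,Q,X): not NE [P1→B gives 5>4; P2→P gives 7>0; P3→Y gives 7>5]
(A,Q,Y): NE
(A,R,X): not NE [P1→B gives 4>3; P2→P gives 7>0; P3→Y gives 8>2]
(A,R,Y): not NE [P2→Q gives 8>5]
(A,S,X): not NE [P1→B gives 5>0; P2→P gives 7>0]
(A,S,Y): not NE [P1→B gives 7>2; P2→Q gives 8>2; P3→X gives 6>2]
(B,P,X): not NE [P2→R gives 5>0]
(B,P,Y): not NE [P2→Q gives 5>0]
(B,Q,X): not NE [P2→R gives 5>3]
(B,Q,Y): not NE [P1→A gives 6>5]
(B,R,X): not NE [P3→Y gives 7>4]
(B,R,Y): not NE [P1→A gives 6>0; P2→Q gives 5>1]
(B,S,X): not NE [P2→R gives 5>3]
(B,S,Y): not NE [P2→Q gives 5>3; P3→X gives 3>1]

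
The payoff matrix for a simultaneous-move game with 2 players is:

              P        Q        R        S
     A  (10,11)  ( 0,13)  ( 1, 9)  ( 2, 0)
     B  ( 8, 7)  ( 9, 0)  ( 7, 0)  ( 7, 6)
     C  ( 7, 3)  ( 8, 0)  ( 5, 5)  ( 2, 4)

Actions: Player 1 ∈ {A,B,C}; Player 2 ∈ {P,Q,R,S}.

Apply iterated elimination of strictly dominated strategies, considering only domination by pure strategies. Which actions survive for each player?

Survivors P1:{A,B} P2:{P,Q}

P1 drop C (B beats it: P:8>7 Q:9>8 R:7>5 S:7>2)
P2 drop R (P beats it: A:11>9 B:7>0)
P2 drop S (P beats it: A:11>0 B:7>6)
P1→{A,B} P2→{P,Q}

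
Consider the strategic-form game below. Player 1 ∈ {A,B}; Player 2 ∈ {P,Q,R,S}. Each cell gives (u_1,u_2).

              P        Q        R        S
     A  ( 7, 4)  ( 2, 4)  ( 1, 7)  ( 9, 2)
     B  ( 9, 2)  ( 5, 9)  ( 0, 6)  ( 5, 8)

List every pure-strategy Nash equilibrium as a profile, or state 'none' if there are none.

(A,P): not NE [P1→B gives 9>7; P2→R gives 7>4]
(A,Q): not NE [P1→B gives 5>2; P2→R gives 7>4]
(A,R): NE
(A,S): not NE [P2→R gives 7>2]
(B,P): not NE [P2→Q gives 9>2]
(B,Q): NE
(B,R): not NE [P1→A gives 1>0; P2→Q gives 9>6]
(B,S): not NE [P1→A gives 9>5; P2→Q gives 9>8]

Nash profiles: (A,R), (B,Q)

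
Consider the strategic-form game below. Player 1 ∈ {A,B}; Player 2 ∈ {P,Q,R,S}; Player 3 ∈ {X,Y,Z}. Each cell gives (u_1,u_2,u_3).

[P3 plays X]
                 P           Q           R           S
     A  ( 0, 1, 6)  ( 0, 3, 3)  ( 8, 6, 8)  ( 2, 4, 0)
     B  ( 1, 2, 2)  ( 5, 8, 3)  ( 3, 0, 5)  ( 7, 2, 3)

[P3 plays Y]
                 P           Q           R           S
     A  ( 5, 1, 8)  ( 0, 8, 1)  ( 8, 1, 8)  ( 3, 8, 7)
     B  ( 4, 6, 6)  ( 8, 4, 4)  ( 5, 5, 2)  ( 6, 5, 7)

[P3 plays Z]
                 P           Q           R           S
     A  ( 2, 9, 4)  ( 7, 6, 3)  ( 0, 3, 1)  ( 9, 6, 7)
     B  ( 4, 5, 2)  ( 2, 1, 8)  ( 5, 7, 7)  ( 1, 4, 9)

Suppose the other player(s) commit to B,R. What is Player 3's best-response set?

u_3(X vs B,R) = 5
u_3(Y vs B,R) = 2
u_3(Z vs B,R) = 7
max payoff 7 at {Z}

argmax u_3 = {Z}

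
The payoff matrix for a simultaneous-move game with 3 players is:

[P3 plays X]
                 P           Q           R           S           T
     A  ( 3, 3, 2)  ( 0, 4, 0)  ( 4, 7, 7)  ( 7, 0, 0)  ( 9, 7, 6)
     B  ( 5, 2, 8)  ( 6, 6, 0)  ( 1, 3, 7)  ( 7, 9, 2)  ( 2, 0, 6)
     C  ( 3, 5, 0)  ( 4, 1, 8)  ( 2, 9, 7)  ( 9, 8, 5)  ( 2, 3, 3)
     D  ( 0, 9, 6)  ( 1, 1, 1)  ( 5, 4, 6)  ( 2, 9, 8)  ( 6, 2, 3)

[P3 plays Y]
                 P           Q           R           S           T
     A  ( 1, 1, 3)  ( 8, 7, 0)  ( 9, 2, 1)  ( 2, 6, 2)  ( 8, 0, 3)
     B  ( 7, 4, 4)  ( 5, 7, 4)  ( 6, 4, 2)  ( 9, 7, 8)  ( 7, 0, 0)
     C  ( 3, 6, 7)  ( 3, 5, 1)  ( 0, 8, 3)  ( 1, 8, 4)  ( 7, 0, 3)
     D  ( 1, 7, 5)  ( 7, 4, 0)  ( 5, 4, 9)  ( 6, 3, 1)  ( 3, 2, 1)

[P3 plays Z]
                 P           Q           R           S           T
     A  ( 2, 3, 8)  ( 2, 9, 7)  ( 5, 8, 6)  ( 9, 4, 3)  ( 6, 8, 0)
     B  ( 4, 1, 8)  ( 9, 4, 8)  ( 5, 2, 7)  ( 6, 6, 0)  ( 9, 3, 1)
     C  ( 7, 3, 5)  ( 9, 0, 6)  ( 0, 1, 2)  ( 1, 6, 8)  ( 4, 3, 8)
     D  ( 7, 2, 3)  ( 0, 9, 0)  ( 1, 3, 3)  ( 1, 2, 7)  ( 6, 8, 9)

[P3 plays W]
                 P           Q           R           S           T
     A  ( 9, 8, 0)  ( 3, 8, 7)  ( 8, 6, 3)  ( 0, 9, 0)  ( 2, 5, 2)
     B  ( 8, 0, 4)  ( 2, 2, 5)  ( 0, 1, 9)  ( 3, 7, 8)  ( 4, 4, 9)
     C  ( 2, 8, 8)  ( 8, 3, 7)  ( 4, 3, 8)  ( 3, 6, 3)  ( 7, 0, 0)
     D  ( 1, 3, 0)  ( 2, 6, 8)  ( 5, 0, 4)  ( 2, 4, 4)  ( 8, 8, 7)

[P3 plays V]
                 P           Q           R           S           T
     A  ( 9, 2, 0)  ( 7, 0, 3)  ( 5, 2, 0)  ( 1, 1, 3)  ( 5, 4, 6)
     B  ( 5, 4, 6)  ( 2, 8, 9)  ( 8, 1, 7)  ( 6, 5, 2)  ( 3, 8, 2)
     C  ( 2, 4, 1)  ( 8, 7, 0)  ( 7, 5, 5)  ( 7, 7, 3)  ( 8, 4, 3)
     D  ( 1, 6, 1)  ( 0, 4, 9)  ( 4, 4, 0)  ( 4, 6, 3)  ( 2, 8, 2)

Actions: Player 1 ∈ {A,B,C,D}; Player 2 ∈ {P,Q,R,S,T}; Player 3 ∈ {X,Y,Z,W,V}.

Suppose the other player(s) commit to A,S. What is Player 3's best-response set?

argmax u_3 = {Z,V}

u_3(X vs A,S) = 0
u_3(Y vs A,S) = 2
u_3(Z vs A,S) = 3
u_3(W vs A,S) = 0
u_3(V vs A,S) = 3
max payoff 3 at {Z,V}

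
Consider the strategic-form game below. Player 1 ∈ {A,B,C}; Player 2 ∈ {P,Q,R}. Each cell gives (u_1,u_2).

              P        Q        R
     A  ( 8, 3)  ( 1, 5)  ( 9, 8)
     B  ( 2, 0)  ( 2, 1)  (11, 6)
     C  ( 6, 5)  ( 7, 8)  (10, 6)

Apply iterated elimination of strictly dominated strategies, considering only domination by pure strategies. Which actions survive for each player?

P2 drop P (Q beats it: A:5>3 B:1>0 C:8>5)
P1 drop A (B beats it: Q:2>1 R:11>9)
P1→{B,C} P2→{Q,R}

Survivors P1:{B,C} P2:{Q,R}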